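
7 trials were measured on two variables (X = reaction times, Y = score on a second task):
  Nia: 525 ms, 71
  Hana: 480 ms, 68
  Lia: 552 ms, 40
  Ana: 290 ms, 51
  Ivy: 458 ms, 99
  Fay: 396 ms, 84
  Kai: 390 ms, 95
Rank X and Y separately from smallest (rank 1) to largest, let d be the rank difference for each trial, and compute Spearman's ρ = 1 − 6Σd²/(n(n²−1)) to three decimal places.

Ranks of variable 1: 6, 5, 7, 1, 4, 3, 2
Ranks of variable 2: 4, 3, 1, 2, 7, 5, 6
d = r₁ − r₂: 2, 2, 6, -1, -3, -2, -4
d²: 4, 4, 36, 1, 9, 4, 16; Σd² = 74
ρ = 1 − 6·74/(7·48) = 1 − 444/336 = -0.321

-0.321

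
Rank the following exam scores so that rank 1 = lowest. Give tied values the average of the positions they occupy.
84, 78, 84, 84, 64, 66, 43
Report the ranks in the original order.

Sorted (ascending): 43, 64, 66, 78, 84, 84, 84
The 3 values of 84 occupy positions 5–7 → average rank 6.

6, 4, 6, 6, 2, 3, 1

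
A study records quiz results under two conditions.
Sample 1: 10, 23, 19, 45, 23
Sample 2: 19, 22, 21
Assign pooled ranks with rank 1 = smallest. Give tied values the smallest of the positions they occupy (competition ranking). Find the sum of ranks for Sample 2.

11

Sorted (ascending): 10, 19, 19, 21, 22, 23, 23, 45
The 2 values of 19 occupy positions 2–3 → each gets rank 2.
The 2 values of 23 occupy positions 6–7 → each gets rank 6.
Sample 2 values → pooled ranks: 19→2, 22→5, 21→4
Rank sum = 2 + 5 + 4 = 11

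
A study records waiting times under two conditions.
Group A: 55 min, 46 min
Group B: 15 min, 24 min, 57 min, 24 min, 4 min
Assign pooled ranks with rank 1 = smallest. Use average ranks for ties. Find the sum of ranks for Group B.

Sorted (ascending): 4, 15, 24, 24, 46, 55, 57
The 2 values of 24 occupy positions 3–4 → average rank (3+4)/2 = 3.5.
Group B values → pooled ranks: 15→2, 24→3.5, 57→7, 24→3.5, 4→1
Rank sum = 2 + 3.5 + 7 + 3.5 + 1 = 17

17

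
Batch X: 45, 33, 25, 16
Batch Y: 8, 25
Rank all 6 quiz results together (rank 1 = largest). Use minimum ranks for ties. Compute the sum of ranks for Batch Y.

Sorted (descending): 45, 33, 25, 25, 16, 8
The 2 values of 25 occupy positions 3–4 → each gets rank 3.
Batch Y values → pooled ranks: 8→6, 25→3
Rank sum = 6 + 3 = 9

9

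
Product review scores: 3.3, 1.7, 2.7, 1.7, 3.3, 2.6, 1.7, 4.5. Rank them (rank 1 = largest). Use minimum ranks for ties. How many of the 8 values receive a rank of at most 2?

3

Sorted (descending): 4.5, 3.3, 3.3, 2.7, 2.6, 1.7, 1.7, 1.7
The 2 values of 3.3 occupy positions 2–3 → each gets rank 2.
The 3 values of 1.7 occupy positions 6–8 → each gets rank 6.
Ranks ≤ 2: {1, 2, 2} → 3 values.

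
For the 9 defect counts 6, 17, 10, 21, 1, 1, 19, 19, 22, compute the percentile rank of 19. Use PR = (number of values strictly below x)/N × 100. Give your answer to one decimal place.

N = 9.
Strictly below 19: 5. Equal to 19: 2.
PR = 5/9 × 100 = 55.6

55.6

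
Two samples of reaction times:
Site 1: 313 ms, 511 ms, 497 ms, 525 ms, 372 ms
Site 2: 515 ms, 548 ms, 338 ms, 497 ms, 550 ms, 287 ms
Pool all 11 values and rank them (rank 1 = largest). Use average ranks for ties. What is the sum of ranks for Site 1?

32.5

Sorted (descending): 550, 548, 525, 515, 511, 497, 497, 372, 338, 313, 287
The 2 values of 497 occupy positions 6–7 → average rank (6+7)/2 = 6.5.
Site 1 values → pooled ranks: 313→10, 511→5, 497→6.5, 525→3, 372→8
Rank sum = 10 + 5 + 6.5 + 3 + 8 = 32.5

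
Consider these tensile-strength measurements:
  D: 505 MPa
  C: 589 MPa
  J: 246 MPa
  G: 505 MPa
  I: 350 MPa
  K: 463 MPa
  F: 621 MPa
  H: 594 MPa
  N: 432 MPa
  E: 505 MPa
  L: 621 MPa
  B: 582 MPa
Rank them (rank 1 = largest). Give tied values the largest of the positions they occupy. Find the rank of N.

10

Sorted (descending): 621, 621, 594, 589, 582, 505, 505, 505, 463, 432, 350, 246
The 2 values of 621 occupy positions 1–2 → each gets rank 2.
The 3 values of 505 occupy positions 6–8 → each gets rank 8.
N has value 432 MPa → rank 10.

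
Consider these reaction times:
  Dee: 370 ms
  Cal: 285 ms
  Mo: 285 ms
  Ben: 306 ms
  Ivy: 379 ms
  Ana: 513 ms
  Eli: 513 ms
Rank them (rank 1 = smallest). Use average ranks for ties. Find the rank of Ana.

Sorted (ascending): 285, 285, 306, 370, 379, 513, 513
The 2 values of 285 occupy positions 1–2 → average rank (1+2)/2 = 1.5.
The 2 values of 513 occupy positions 6–7 → average rank (6+7)/2 = 6.5.
Ana has value 513 ms → rank 6.5.

6.5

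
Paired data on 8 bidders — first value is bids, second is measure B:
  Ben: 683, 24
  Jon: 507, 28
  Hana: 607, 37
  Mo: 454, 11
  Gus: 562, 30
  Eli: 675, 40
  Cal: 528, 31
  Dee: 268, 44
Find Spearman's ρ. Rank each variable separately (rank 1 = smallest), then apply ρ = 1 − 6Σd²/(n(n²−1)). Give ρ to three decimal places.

-0.048

Ranks of variable 1: 8, 3, 6, 2, 5, 7, 4, 1
Ranks of variable 2: 2, 3, 6, 1, 4, 7, 5, 8
d = r₁ − r₂: 6, 0, 0, 1, 1, 0, -1, -7
d²: 36, 0, 0, 1, 1, 0, 1, 49; Σd² = 88
ρ = 1 − 6·88/(8·63) = 1 − 528/504 = -0.048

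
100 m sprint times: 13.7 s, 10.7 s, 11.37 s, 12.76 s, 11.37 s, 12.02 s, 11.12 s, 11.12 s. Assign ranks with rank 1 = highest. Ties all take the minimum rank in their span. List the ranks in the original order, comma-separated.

1, 8, 4, 2, 4, 3, 6, 6

Sorted (descending): 13.7, 12.76, 12.02, 11.37, 11.37, 11.12, 11.12, 10.7
The 2 values of 11.37 occupy positions 4–5 → each gets rank 4.
The 2 values of 11.12 occupy positions 6–7 → each gets rank 6.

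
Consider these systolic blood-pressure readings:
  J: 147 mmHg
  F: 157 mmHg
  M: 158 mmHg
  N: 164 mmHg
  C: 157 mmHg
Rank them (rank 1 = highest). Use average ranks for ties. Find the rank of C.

Sorted (descending): 164, 158, 157, 157, 147
The 2 values of 157 occupy positions 3–4 → average rank (3+4)/2 = 3.5.
C has value 157 mmHg → rank 3.5.

3.5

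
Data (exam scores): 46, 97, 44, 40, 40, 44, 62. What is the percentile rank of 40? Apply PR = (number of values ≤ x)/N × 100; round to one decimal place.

28.6

N = 7.
Strictly below 40: 0. Equal to 40: 2.
PR = 2/7 × 100 = 28.6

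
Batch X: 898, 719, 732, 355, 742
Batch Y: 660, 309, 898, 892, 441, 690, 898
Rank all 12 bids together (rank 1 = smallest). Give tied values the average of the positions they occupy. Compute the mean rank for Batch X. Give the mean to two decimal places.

Sorted (ascending): 309, 355, 441, 660, 690, 719, 732, 742, 892, 898, 898, 898
The 3 values of 898 occupy positions 10–12 → average rank 11.
Batch X values → pooled ranks: 898→11, 719→6, 732→7, 355→2, 742→8
Mean rank = (11 + 6 + 7 + 2 + 8) / 5 = 6.80

6.80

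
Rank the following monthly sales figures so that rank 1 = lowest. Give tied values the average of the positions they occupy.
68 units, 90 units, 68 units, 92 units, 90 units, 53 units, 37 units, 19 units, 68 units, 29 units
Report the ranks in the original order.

Sorted (ascending): 19, 29, 37, 53, 68, 68, 68, 90, 90, 92
The 3 values of 68 occupy positions 5–7 → average rank 6.
The 2 values of 90 occupy positions 8–9 → average rank (8+9)/2 = 8.5.

6, 8.5, 6, 10, 8.5, 4, 3, 1, 6, 2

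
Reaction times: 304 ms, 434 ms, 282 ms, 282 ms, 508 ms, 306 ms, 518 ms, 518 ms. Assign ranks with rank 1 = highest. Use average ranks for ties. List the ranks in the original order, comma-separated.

6, 4, 7.5, 7.5, 3, 5, 1.5, 1.5

Sorted (descending): 518, 518, 508, 434, 306, 304, 282, 282
The 2 values of 518 occupy positions 1–2 → average rank (1+2)/2 = 1.5.
The 2 values of 282 occupy positions 7–8 → average rank (7+8)/2 = 7.5.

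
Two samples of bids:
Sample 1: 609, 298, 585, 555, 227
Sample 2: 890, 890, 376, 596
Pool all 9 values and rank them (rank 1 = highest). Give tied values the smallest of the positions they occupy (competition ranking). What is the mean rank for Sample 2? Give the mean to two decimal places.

3.25

Sorted (descending): 890, 890, 609, 596, 585, 555, 376, 298, 227
The 2 values of 890 occupy positions 1–2 → each gets rank 1.
Sample 2 values → pooled ranks: 890→1, 890→1, 376→7, 596→4
Mean rank = (1 + 1 + 7 + 4) / 4 = 3.25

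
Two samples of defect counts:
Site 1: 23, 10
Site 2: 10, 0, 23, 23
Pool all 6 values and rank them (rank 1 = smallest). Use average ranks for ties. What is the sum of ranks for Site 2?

13.5

Sorted (ascending): 0, 10, 10, 23, 23, 23
The 2 values of 10 occupy positions 2–3 → average rank (2+3)/2 = 2.5.
The 3 values of 23 occupy positions 4–6 → average rank 5.
Site 2 values → pooled ranks: 10→2.5, 0→1, 23→5, 23→5
Rank sum = 2.5 + 1 + 5 + 5 = 13.5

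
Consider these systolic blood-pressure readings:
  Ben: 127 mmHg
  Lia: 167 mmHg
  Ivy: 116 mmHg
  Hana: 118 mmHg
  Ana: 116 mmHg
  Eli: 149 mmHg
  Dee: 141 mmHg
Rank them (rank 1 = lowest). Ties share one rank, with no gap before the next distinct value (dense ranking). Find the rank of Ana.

Sorted (ascending): 116, 116, 118, 127, 141, 149, 167
The 2 values of 116 share dense rank 1.
Remaining distinct values take the next consecutive integers.
Ana has value 116 mmHg → rank 1.

1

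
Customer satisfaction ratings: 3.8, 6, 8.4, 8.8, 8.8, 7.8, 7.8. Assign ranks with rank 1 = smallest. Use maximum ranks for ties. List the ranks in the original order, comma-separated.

1, 2, 5, 7, 7, 4, 4

Sorted (ascending): 3.8, 6, 7.8, 7.8, 8.4, 8.8, 8.8
The 2 values of 7.8 occupy positions 3–4 → each gets rank 4.
The 2 values of 8.8 occupy positions 6–7 → each gets rank 7.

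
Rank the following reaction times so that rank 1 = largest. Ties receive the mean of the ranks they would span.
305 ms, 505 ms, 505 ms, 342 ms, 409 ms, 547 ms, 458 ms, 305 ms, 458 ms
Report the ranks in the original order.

8.5, 2.5, 2.5, 7, 6, 1, 4.5, 8.5, 4.5

Sorted (descending): 547, 505, 505, 458, 458, 409, 342, 305, 305
The 2 values of 505 occupy positions 2–3 → average rank (2+3)/2 = 2.5.
The 2 values of 458 occupy positions 4–5 → average rank (4+5)/2 = 4.5.
The 2 values of 305 occupy positions 8–9 → average rank (8+9)/2 = 8.5.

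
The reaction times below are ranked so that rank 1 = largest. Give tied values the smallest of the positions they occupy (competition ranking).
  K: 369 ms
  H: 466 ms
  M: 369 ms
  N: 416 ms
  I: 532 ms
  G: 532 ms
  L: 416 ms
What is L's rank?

Sorted (descending): 532, 532, 466, 416, 416, 369, 369
The 2 values of 532 occupy positions 1–2 → each gets rank 1.
The 2 values of 416 occupy positions 4–5 → each gets rank 4.
The 2 values of 369 occupy positions 6–7 → each gets rank 6.
L has value 416 ms → rank 4.

4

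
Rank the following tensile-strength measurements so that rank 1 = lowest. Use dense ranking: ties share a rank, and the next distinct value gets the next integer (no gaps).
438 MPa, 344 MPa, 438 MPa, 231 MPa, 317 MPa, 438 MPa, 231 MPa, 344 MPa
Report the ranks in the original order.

4, 3, 4, 1, 2, 4, 1, 3

Sorted (ascending): 231, 231, 317, 344, 344, 438, 438, 438
The 2 values of 231 share dense rank 1.
The 2 values of 344 share dense rank 3.
The 3 values of 438 share dense rank 4.
Remaining distinct values take the next consecutive integers.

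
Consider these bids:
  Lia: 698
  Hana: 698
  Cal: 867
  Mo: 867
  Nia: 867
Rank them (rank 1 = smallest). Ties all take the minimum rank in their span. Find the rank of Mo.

Sorted (ascending): 698, 698, 867, 867, 867
The 2 values of 698 occupy positions 1–2 → each gets rank 1.
The 3 values of 867 occupy positions 3–5 → each gets rank 3.
Mo has value 867 → rank 3.

3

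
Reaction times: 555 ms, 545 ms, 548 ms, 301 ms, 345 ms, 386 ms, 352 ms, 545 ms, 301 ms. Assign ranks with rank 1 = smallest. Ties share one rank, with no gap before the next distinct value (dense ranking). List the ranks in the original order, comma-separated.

7, 5, 6, 1, 2, 4, 3, 5, 1

Sorted (ascending): 301, 301, 345, 352, 386, 545, 545, 548, 555
The 2 values of 301 share dense rank 1.
The 2 values of 545 share dense rank 5.
Remaining distinct values take the next consecutive integers.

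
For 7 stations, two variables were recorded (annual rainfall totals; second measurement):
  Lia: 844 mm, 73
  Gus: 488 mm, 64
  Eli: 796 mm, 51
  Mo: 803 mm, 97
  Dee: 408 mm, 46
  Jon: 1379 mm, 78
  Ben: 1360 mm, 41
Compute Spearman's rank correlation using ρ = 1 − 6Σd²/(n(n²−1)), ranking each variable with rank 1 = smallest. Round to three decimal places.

Ranks of variable 1: 5, 2, 3, 4, 1, 7, 6
Ranks of variable 2: 5, 4, 3, 7, 2, 6, 1
d = r₁ − r₂: 0, -2, 0, -3, -1, 1, 5
d²: 0, 4, 0, 9, 1, 1, 25; Σd² = 40
ρ = 1 − 6·40/(7·48) = 1 − 240/336 = 0.286

0.286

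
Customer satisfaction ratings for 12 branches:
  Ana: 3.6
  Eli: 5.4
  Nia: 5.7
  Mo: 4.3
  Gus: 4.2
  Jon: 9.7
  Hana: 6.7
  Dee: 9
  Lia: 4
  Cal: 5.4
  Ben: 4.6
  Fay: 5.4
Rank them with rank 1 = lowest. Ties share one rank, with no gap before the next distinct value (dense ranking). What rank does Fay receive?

Sorted (ascending): 3.6, 4, 4.2, 4.3, 4.6, 5.4, 5.4, 5.4, 5.7, 6.7, 9, 9.7
The 3 values of 5.4 share dense rank 6.
Remaining distinct values take the next consecutive integers.
Fay has value 5.4 → rank 6.

6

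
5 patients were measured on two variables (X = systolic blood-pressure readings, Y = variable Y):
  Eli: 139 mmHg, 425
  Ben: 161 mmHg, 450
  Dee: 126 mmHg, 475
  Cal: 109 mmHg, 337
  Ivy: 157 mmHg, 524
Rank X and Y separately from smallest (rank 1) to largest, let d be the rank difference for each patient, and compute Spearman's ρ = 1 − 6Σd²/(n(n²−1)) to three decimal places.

0.500

Ranks of variable 1: 3, 5, 2, 1, 4
Ranks of variable 2: 2, 3, 4, 1, 5
d = r₁ − r₂: 1, 2, -2, 0, -1
d²: 1, 4, 4, 0, 1; Σd² = 10
ρ = 1 − 6·10/(5·24) = 1 − 60/120 = 0.500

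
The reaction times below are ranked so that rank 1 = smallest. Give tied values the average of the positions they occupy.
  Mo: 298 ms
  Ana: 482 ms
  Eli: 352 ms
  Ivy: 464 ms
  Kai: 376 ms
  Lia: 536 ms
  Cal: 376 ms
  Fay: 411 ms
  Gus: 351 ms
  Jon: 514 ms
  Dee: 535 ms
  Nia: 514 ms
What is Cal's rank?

4.5

Sorted (ascending): 298, 351, 352, 376, 376, 411, 464, 482, 514, 514, 535, 536
The 2 values of 376 occupy positions 4–5 → average rank (4+5)/2 = 4.5.
The 2 values of 514 occupy positions 9–10 → average rank (9+10)/2 = 9.5.
Cal has value 376 ms → rank 4.5.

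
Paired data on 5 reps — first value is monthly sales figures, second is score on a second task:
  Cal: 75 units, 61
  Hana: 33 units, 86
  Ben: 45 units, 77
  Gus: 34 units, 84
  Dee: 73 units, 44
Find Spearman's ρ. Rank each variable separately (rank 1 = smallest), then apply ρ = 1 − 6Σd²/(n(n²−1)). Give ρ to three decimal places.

Ranks of variable 1: 5, 1, 3, 2, 4
Ranks of variable 2: 2, 5, 3, 4, 1
d = r₁ − r₂: 3, -4, 0, -2, 3
d²: 9, 16, 0, 4, 9; Σd² = 38
ρ = 1 − 6·38/(5·24) = 1 − 228/120 = -0.900

-0.900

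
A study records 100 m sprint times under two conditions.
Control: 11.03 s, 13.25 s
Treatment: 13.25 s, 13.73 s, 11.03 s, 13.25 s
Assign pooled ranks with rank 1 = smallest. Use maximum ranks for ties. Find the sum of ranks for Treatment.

Sorted (ascending): 11.03, 11.03, 13.25, 13.25, 13.25, 13.73
The 2 values of 11.03 occupy positions 1–2 → each gets rank 2.
The 3 values of 13.25 occupy positions 3–5 → each gets rank 5.
Treatment values → pooled ranks: 13.25→5, 13.73→6, 11.03→2, 13.25→5
Rank sum = 5 + 6 + 2 + 5 = 18

18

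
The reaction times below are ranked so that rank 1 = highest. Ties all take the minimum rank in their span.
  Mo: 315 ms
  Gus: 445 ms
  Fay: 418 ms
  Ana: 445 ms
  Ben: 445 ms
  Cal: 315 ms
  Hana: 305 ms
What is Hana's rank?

7

Sorted (descending): 445, 445, 445, 418, 315, 315, 305
The 3 values of 445 occupy positions 1–3 → each gets rank 1.
The 2 values of 315 occupy positions 5–6 → each gets rank 5.
Hana has value 305 ms → rank 7.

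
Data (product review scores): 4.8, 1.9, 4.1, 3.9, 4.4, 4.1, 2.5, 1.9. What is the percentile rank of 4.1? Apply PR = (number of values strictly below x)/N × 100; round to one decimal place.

50.0

N = 8.
Strictly below 4.1: 4. Equal to 4.1: 2.
PR = 4/8 × 100 = 50.0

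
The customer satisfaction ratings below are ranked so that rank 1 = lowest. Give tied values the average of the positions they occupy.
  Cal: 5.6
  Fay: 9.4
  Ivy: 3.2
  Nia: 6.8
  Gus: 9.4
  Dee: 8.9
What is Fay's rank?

5.5

Sorted (ascending): 3.2, 5.6, 6.8, 8.9, 9.4, 9.4
The 2 values of 9.4 occupy positions 5–6 → average rank (5+6)/2 = 5.5.
Fay has value 9.4 → rank 5.5.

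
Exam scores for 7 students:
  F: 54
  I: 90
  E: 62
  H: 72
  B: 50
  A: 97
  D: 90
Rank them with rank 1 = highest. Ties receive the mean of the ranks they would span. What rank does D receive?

2.5

Sorted (descending): 97, 90, 90, 72, 62, 54, 50
The 2 values of 90 occupy positions 2–3 → average rank (2+3)/2 = 2.5.
D has value 90 → rank 2.5.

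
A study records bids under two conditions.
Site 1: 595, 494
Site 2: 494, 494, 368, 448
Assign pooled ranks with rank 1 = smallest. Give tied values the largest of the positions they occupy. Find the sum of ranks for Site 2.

Sorted (ascending): 368, 448, 494, 494, 494, 595
The 3 values of 494 occupy positions 3–5 → each gets rank 5.
Site 2 values → pooled ranks: 494→5, 494→5, 368→1, 448→2
Rank sum = 5 + 5 + 1 + 2 = 13

13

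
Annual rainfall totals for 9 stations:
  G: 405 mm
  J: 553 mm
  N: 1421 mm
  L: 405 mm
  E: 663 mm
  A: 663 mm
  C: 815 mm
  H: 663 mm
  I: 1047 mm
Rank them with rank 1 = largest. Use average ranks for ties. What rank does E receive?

5

Sorted (descending): 1421, 1047, 815, 663, 663, 663, 553, 405, 405
The 3 values of 663 occupy positions 4–6 → average rank 5.
The 2 values of 405 occupy positions 8–9 → average rank (8+9)/2 = 8.5.
E has value 663 mm → rank 5.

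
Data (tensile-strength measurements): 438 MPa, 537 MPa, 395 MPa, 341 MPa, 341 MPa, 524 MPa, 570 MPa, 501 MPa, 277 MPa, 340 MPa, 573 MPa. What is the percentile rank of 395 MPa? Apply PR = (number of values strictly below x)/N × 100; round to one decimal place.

36.4

N = 11.
Strictly below 395: 4. Equal to 395: 1.
PR = 4/11 × 100 = 36.4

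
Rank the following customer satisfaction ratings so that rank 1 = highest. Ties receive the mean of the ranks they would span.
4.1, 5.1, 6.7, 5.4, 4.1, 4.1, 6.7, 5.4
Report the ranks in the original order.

Sorted (descending): 6.7, 6.7, 5.4, 5.4, 5.1, 4.1, 4.1, 4.1
The 2 values of 6.7 occupy positions 1–2 → average rank (1+2)/2 = 1.5.
The 2 values of 5.4 occupy positions 3–4 → average rank (3+4)/2 = 3.5.
The 3 values of 4.1 occupy positions 6–8 → average rank 7.

7, 5, 1.5, 3.5, 7, 7, 1.5, 3.5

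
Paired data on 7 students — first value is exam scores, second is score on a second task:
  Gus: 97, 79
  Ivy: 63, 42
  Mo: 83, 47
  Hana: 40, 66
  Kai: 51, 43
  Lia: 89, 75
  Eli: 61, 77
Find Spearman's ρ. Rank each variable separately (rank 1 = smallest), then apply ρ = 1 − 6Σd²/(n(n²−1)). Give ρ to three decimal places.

0.429

Ranks of variable 1: 7, 4, 5, 1, 2, 6, 3
Ranks of variable 2: 7, 1, 3, 4, 2, 5, 6
d = r₁ − r₂: 0, 3, 2, -3, 0, 1, -3
d²: 0, 9, 4, 9, 0, 1, 9; Σd² = 32
ρ = 1 − 6·32/(7·48) = 1 − 192/336 = 0.429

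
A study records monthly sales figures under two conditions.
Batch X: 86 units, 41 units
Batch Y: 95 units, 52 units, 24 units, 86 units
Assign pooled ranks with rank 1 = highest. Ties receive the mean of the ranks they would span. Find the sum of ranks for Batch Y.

13.5

Sorted (descending): 95, 86, 86, 52, 41, 24
The 2 values of 86 occupy positions 2–3 → average rank (2+3)/2 = 2.5.
Batch Y values → pooled ranks: 95→1, 52→4, 24→6, 86→2.5
Rank sum = 1 + 4 + 6 + 2.5 = 13.5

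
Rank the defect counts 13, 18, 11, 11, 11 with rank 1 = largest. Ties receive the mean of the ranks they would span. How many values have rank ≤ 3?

Sorted (descending): 18, 13, 11, 11, 11
The 3 values of 11 occupy positions 3–5 → average rank 4.
Ranks ≤ 3: {1, 2} → 2 values.

2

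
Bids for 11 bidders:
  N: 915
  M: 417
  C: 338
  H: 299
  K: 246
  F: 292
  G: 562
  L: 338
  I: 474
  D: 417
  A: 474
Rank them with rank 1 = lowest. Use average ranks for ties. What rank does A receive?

8.5

Sorted (ascending): 246, 292, 299, 338, 338, 417, 417, 474, 474, 562, 915
The 2 values of 338 occupy positions 4–5 → average rank (4+5)/2 = 4.5.
The 2 values of 417 occupy positions 6–7 → average rank (6+7)/2 = 6.5.
The 2 values of 474 occupy positions 8–9 → average rank (8+9)/2 = 8.5.
A has value 474 → rank 8.5.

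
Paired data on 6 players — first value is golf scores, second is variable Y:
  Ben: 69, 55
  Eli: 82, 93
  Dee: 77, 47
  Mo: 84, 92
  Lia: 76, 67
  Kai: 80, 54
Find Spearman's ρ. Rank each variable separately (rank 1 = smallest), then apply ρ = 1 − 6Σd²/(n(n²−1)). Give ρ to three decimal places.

0.486

Ranks of variable 1: 1, 5, 3, 6, 2, 4
Ranks of variable 2: 3, 6, 1, 5, 4, 2
d = r₁ − r₂: -2, -1, 2, 1, -2, 2
d²: 4, 1, 4, 1, 4, 4; Σd² = 18
ρ = 1 − 6·18/(6·35) = 1 − 108/210 = 0.486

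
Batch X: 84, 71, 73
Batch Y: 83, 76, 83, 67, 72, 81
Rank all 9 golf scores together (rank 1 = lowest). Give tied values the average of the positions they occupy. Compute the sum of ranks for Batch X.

Sorted (ascending): 67, 71, 72, 73, 76, 81, 83, 83, 84
The 2 values of 83 occupy positions 7–8 → average rank (7+8)/2 = 7.5.
Batch X values → pooled ranks: 84→9, 71→2, 73→4
Rank sum = 9 + 2 + 4 = 15

15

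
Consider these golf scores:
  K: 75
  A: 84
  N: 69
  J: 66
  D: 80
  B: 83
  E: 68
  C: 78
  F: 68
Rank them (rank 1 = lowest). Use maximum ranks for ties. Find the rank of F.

Sorted (ascending): 66, 68, 68, 69, 75, 78, 80, 83, 84
The 2 values of 68 occupy positions 2–3 → each gets rank 3.
F has value 68 → rank 3.

3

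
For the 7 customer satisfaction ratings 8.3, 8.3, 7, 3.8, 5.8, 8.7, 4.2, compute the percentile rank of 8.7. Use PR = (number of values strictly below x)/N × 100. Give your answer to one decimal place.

N = 7.
Strictly below 8.7: 6. Equal to 8.7: 1.
PR = 6/7 × 100 = 85.7

85.7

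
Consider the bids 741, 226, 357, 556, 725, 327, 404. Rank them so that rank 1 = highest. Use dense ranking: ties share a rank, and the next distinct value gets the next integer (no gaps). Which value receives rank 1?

741

Sorted (descending): 741, 725, 556, 404, 357, 327, 226
No ties — each value takes its position as its rank.
Rank 1 → value 741.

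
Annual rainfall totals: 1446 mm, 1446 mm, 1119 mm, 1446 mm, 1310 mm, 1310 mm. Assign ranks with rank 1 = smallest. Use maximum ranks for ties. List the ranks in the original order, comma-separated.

Sorted (ascending): 1119, 1310, 1310, 1446, 1446, 1446
The 2 values of 1310 occupy positions 2–3 → each gets rank 3.
The 3 values of 1446 occupy positions 4–6 → each gets rank 6.

6, 6, 1, 6, 3, 3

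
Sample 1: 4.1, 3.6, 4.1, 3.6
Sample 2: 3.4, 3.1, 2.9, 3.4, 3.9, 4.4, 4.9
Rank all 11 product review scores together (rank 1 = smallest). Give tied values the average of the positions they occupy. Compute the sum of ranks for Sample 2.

Sorted (ascending): 2.9, 3.1, 3.4, 3.4, 3.6, 3.6, 3.9, 4.1, 4.1, 4.4, 4.9
The 2 values of 3.4 occupy positions 3–4 → average rank (3+4)/2 = 3.5.
The 2 values of 3.6 occupy positions 5–6 → average rank (5+6)/2 = 5.5.
The 2 values of 4.1 occupy positions 8–9 → average rank (8+9)/2 = 8.5.
Sample 2 values → pooled ranks: 3.4→3.5, 3.1→2, 2.9→1, 3.4→3.5, 3.9→7, 4.4→10, 4.9→11
Rank sum = 3.5 + 2 + 1 + 3.5 + 7 + 10 + 11 = 38

38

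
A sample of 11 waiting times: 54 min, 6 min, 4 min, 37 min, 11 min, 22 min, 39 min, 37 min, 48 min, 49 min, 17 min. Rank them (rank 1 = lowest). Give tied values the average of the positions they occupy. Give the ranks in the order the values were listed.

Sorted (ascending): 4, 6, 11, 17, 22, 37, 37, 39, 48, 49, 54
The 2 values of 37 occupy positions 6–7 → average rank (6+7)/2 = 6.5.

11, 2, 1, 6.5, 3, 5, 8, 6.5, 9, 10, 4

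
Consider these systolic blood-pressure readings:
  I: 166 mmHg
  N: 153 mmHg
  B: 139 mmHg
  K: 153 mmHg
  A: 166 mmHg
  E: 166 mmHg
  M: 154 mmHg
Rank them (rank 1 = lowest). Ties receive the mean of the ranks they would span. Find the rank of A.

Sorted (ascending): 139, 153, 153, 154, 166, 166, 166
The 2 values of 153 occupy positions 2–3 → average rank (2+3)/2 = 2.5.
The 3 values of 166 occupy positions 5–7 → average rank 6.
A has value 166 mmHg → rank 6.

6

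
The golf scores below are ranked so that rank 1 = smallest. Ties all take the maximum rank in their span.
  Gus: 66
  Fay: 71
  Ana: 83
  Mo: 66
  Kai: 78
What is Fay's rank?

Sorted (ascending): 66, 66, 71, 78, 83
The 2 values of 66 occupy positions 1–2 → each gets rank 2.
Fay has value 71 → rank 3.

3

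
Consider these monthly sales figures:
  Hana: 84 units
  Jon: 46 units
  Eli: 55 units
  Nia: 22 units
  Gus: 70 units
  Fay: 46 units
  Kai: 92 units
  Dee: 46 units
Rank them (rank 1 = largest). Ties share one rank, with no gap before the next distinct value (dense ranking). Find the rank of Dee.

5

Sorted (descending): 92, 84, 70, 55, 46, 46, 46, 22
The 3 values of 46 share dense rank 5.
Remaining distinct values take the next consecutive integers.
Dee has value 46 units → rank 5.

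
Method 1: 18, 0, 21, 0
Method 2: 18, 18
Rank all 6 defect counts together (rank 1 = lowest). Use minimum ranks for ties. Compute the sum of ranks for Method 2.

Sorted (ascending): 0, 0, 18, 18, 18, 21
The 2 values of 0 occupy positions 1–2 → each gets rank 1.
The 3 values of 18 occupy positions 3–5 → each gets rank 3.
Method 2 values → pooled ranks: 18→3, 18→3
Rank sum = 3 + 3 = 6

6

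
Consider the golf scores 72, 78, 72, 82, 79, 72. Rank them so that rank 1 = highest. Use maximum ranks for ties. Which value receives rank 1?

82

Sorted (descending): 82, 79, 78, 72, 72, 72
The 3 values of 72 occupy positions 4–6 → each gets rank 6.
Rank 1 → value 82.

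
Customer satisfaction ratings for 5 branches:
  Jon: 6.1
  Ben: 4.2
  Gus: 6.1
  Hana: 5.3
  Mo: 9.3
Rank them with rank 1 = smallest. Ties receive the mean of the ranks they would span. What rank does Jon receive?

Sorted (ascending): 4.2, 5.3, 6.1, 6.1, 9.3
The 2 values of 6.1 occupy positions 3–4 → average rank (3+4)/2 = 3.5.
Jon has value 6.1 → rank 3.5.

3.5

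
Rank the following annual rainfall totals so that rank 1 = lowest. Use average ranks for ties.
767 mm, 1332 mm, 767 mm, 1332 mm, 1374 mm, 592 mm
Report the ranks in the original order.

2.5, 4.5, 2.5, 4.5, 6, 1

Sorted (ascending): 592, 767, 767, 1332, 1332, 1374
The 2 values of 767 occupy positions 2–3 → average rank (2+3)/2 = 2.5.
The 2 values of 1332 occupy positions 4–5 → average rank (4+5)/2 = 4.5.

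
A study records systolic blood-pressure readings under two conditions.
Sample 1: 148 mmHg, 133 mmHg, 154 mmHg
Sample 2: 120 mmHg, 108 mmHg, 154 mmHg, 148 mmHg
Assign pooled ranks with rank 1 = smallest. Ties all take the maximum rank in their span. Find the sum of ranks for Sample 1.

Sorted (ascending): 108, 120, 133, 148, 148, 154, 154
The 2 values of 148 occupy positions 4–5 → each gets rank 5.
The 2 values of 154 occupy positions 6–7 → each gets rank 7.
Sample 1 values → pooled ranks: 148→5, 133→3, 154→7
Rank sum = 5 + 3 + 7 = 15

15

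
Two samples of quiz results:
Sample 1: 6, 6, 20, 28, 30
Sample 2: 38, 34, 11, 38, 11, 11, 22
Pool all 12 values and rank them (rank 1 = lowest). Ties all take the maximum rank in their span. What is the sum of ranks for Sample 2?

Sorted (ascending): 6, 6, 11, 11, 11, 20, 22, 28, 30, 34, 38, 38
The 2 values of 6 occupy positions 1–2 → each gets rank 2.
The 3 values of 11 occupy positions 3–5 → each gets rank 5.
The 2 values of 38 occupy positions 11–12 → each gets rank 12.
Sample 2 values → pooled ranks: 38→12, 34→10, 11→5, 38→12, 11→5, 11→5, 22→7
Rank sum = 12 + 10 + 5 + 12 + 5 + 5 + 7 = 56

56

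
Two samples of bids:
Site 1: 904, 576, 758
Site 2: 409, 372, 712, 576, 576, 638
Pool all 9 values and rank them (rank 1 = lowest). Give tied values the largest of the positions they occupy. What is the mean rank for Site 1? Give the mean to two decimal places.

7.33

Sorted (ascending): 372, 409, 576, 576, 576, 638, 712, 758, 904
The 3 values of 576 occupy positions 3–5 → each gets rank 5.
Site 1 values → pooled ranks: 904→9, 576→5, 758→8
Mean rank = (9 + 5 + 8) / 3 = 7.33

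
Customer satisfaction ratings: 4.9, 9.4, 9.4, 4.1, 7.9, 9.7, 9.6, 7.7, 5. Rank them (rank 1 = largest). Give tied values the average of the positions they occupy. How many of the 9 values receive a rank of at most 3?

2

Sorted (descending): 9.7, 9.6, 9.4, 9.4, 7.9, 7.7, 5, 4.9, 4.1
The 2 values of 9.4 occupy positions 3–4 → average rank (3+4)/2 = 3.5.
Ranks ≤ 3: {1, 2} → 2 values.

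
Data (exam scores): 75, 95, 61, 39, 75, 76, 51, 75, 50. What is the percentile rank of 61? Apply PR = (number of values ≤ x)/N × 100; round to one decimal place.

44.4

N = 9.
Strictly below 61: 3. Equal to 61: 1.
PR = 4/9 × 100 = 44.4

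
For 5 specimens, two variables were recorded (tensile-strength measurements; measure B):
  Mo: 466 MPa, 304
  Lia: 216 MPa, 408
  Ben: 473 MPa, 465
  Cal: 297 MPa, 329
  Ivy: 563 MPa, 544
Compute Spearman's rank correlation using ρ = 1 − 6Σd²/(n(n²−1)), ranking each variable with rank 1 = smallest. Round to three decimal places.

Ranks of variable 1: 3, 1, 4, 2, 5
Ranks of variable 2: 1, 3, 4, 2, 5
d = r₁ − r₂: 2, -2, 0, 0, 0
d²: 4, 4, 0, 0, 0; Σd² = 8
ρ = 1 − 6·8/(5·24) = 1 − 48/120 = 0.600

0.600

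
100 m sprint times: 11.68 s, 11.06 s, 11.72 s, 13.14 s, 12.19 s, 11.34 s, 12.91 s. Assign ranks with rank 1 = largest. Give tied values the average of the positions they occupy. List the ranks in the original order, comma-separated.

Sorted (descending): 13.14, 12.91, 12.19, 11.72, 11.68, 11.34, 11.06
No ties — each value takes its position as its rank.

5, 7, 4, 1, 3, 6, 2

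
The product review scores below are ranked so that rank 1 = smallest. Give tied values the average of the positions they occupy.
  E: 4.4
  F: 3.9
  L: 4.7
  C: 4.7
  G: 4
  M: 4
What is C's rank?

Sorted (ascending): 3.9, 4, 4, 4.4, 4.7, 4.7
The 2 values of 4 occupy positions 2–3 → average rank (2+3)/2 = 2.5.
The 2 values of 4.7 occupy positions 5–6 → average rank (5+6)/2 = 5.5.
C has value 4.7 → rank 5.5.

5.5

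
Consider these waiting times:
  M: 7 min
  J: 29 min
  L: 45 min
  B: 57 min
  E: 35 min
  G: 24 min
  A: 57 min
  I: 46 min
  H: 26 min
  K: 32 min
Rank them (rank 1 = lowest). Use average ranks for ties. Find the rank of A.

Sorted (ascending): 7, 24, 26, 29, 32, 35, 45, 46, 57, 57
The 2 values of 57 occupy positions 9–10 → average rank (9+10)/2 = 9.5.
A has value 57 min → rank 9.5.

9.5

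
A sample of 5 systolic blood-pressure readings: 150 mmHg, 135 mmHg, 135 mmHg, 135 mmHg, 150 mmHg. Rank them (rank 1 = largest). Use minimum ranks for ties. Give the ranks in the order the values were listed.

1, 3, 3, 3, 1

Sorted (descending): 150, 150, 135, 135, 135
The 2 values of 150 occupy positions 1–2 → each gets rank 1.
The 3 values of 135 occupy positions 3–5 → each gets rank 3.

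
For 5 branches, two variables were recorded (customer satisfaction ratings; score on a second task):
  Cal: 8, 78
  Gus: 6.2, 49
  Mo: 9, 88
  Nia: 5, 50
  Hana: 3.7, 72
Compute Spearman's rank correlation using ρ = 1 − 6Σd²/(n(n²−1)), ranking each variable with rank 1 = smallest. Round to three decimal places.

0.600

Ranks of variable 1: 4, 3, 5, 2, 1
Ranks of variable 2: 4, 1, 5, 2, 3
d = r₁ − r₂: 0, 2, 0, 0, -2
d²: 0, 4, 0, 0, 4; Σd² = 8
ρ = 1 − 6·8/(5·24) = 1 − 48/120 = 0.600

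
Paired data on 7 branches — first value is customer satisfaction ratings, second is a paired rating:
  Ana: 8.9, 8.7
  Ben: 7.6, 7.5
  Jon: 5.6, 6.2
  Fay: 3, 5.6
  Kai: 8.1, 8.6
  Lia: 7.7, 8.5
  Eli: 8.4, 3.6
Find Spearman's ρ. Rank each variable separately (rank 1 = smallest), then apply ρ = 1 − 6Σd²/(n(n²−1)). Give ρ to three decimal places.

0.464

Ranks of variable 1: 7, 3, 2, 1, 5, 4, 6
Ranks of variable 2: 7, 4, 3, 2, 6, 5, 1
d = r₁ − r₂: 0, -1, -1, -1, -1, -1, 5
d²: 0, 1, 1, 1, 1, 1, 25; Σd² = 30
ρ = 1 − 6·30/(7·48) = 1 − 180/336 = 0.464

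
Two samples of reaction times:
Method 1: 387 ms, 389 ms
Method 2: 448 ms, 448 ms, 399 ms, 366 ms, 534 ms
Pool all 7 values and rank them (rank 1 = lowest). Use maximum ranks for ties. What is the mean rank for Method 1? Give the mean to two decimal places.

2.50

Sorted (ascending): 366, 387, 389, 399, 448, 448, 534
The 2 values of 448 occupy positions 5–6 → each gets rank 6.
Method 1 values → pooled ranks: 387→2, 389→3
Mean rank = (2 + 3) / 2 = 2.50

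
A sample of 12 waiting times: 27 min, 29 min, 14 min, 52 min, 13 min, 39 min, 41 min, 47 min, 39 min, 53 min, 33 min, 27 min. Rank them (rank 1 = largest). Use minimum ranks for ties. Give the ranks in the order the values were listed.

9, 8, 11, 2, 12, 5, 4, 3, 5, 1, 7, 9

Sorted (descending): 53, 52, 47, 41, 39, 39, 33, 29, 27, 27, 14, 13
The 2 values of 39 occupy positions 5–6 → each gets rank 5.
The 2 values of 27 occupy positions 9–10 → each gets rank 9.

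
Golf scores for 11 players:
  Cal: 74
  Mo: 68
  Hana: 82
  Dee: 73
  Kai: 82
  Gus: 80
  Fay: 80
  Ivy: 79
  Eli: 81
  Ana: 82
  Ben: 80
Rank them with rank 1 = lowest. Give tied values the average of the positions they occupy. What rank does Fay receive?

6

Sorted (ascending): 68, 73, 74, 79, 80, 80, 80, 81, 82, 82, 82
The 3 values of 80 occupy positions 5–7 → average rank 6.
The 3 values of 82 occupy positions 9–11 → average rank 10.
Fay has value 80 → rank 6.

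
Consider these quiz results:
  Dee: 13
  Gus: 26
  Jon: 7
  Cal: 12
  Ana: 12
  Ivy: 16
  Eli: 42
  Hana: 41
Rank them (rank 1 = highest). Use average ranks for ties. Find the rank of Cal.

6.5

Sorted (descending): 42, 41, 26, 16, 13, 12, 12, 7
The 2 values of 12 occupy positions 6–7 → average rank (6+7)/2 = 6.5.
Cal has value 12 → rank 6.5.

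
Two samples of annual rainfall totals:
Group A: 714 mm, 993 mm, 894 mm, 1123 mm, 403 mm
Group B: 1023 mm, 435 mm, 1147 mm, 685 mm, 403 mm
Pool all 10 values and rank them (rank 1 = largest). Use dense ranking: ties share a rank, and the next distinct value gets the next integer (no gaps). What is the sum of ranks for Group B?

28

Sorted (descending): 1147, 1123, 1023, 993, 894, 714, 685, 435, 403, 403
The 2 values of 403 share dense rank 9.
Remaining distinct values take the next consecutive integers.
Group B values → pooled ranks: 1023→3, 435→8, 1147→1, 685→7, 403→9
Rank sum = 3 + 8 + 1 + 7 + 9 = 28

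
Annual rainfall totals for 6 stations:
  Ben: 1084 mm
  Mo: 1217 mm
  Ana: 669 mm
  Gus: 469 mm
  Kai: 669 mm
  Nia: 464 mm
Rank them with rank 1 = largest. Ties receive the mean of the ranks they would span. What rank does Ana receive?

Sorted (descending): 1217, 1084, 669, 669, 469, 464
The 2 values of 669 occupy positions 3–4 → average rank (3+4)/2 = 3.5.
Ana has value 669 mm → rank 3.5.

3.5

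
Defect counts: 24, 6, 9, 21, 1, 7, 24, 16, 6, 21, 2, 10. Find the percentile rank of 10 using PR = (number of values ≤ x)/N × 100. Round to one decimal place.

N = 12.
Strictly below 10: 6. Equal to 10: 1.
PR = 7/12 × 100 = 58.3

58.3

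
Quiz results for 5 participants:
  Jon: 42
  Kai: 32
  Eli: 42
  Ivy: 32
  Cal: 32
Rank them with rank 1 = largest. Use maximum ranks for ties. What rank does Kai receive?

Sorted (descending): 42, 42, 32, 32, 32
The 2 values of 42 occupy positions 1–2 → each gets rank 2.
The 3 values of 32 occupy positions 3–5 → each gets rank 5.
Kai has value 32 → rank 5.

5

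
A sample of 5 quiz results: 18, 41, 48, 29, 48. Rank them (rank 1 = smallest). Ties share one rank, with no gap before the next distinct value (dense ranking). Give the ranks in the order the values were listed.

Sorted (ascending): 18, 29, 41, 48, 48
The 2 values of 48 share dense rank 4.
Remaining distinct values take the next consecutive integers.

1, 3, 4, 2, 4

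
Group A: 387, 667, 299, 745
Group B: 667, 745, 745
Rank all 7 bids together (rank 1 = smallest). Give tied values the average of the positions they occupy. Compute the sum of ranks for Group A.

12.5

Sorted (ascending): 299, 387, 667, 667, 745, 745, 745
The 2 values of 667 occupy positions 3–4 → average rank (3+4)/2 = 3.5.
The 3 values of 745 occupy positions 5–7 → average rank 6.
Group A values → pooled ranks: 387→2, 667→3.5, 299→1, 745→6
Rank sum = 2 + 3.5 + 1 + 6 = 12.5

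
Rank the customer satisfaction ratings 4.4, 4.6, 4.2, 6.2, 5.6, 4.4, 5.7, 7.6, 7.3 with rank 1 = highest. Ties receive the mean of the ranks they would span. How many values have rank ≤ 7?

6

Sorted (descending): 7.6, 7.3, 6.2, 5.7, 5.6, 4.6, 4.4, 4.4, 4.2
The 2 values of 4.4 occupy positions 7–8 → average rank (7+8)/2 = 7.5.
Ranks ≤ 7: {1, 2, 3, 4, 5, 6} → 6 values.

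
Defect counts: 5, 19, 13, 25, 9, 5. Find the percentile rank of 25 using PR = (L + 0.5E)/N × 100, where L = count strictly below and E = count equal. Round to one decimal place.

N = 6.
Strictly below 25: 5. Equal to 25: 1.
PR = (5 + 0.5·1)/6 × 100 = 91.7

91.7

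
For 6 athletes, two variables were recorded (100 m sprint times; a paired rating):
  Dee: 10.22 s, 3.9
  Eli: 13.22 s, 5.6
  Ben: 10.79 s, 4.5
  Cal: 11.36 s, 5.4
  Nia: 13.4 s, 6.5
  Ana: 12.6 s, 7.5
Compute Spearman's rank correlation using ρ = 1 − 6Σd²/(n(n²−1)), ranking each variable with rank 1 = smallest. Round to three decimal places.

0.829

Ranks of variable 1: 1, 5, 2, 3, 6, 4
Ranks of variable 2: 1, 4, 2, 3, 5, 6
d = r₁ − r₂: 0, 1, 0, 0, 1, -2
d²: 0, 1, 0, 0, 1, 4; Σd² = 6
ρ = 1 − 6·6/(6·35) = 1 − 36/210 = 0.829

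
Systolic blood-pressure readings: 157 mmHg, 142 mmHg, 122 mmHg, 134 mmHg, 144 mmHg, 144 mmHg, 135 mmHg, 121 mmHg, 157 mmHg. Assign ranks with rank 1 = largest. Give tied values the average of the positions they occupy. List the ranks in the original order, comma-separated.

1.5, 5, 8, 7, 3.5, 3.5, 6, 9, 1.5

Sorted (descending): 157, 157, 144, 144, 142, 135, 134, 122, 121
The 2 values of 157 occupy positions 1–2 → average rank (1+2)/2 = 1.5.
The 2 values of 144 occupy positions 3–4 → average rank (3+4)/2 = 3.5.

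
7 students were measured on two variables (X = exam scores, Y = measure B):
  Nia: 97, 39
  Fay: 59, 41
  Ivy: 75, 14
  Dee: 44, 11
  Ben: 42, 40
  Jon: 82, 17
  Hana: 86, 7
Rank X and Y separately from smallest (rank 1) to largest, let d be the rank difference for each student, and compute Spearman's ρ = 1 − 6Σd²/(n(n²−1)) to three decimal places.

-0.286

Ranks of variable 1: 7, 3, 4, 2, 1, 5, 6
Ranks of variable 2: 5, 7, 3, 2, 6, 4, 1
d = r₁ − r₂: 2, -4, 1, 0, -5, 1, 5
d²: 4, 16, 1, 0, 25, 1, 25; Σd² = 72
ρ = 1 − 6·72/(7·48) = 1 − 432/336 = -0.286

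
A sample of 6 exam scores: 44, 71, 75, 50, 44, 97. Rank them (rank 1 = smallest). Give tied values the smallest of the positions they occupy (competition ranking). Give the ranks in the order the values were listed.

Sorted (ascending): 44, 44, 50, 71, 75, 97
The 2 values of 44 occupy positions 1–2 → each gets rank 1.

1, 4, 5, 3, 1, 6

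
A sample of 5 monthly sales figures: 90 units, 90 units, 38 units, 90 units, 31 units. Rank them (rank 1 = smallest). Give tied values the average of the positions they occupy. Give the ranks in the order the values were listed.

Sorted (ascending): 31, 38, 90, 90, 90
The 3 values of 90 occupy positions 3–5 → average rank 4.

4, 4, 2, 4, 1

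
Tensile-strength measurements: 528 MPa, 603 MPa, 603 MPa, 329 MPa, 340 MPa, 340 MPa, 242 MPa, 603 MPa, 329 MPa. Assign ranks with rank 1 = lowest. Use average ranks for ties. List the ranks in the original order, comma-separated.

Sorted (ascending): 242, 329, 329, 340, 340, 528, 603, 603, 603
The 2 values of 329 occupy positions 2–3 → average rank (2+3)/2 = 2.5.
The 2 values of 340 occupy positions 4–5 → average rank (4+5)/2 = 4.5.
The 3 values of 603 occupy positions 7–9 → average rank 8.

6, 8, 8, 2.5, 4.5, 4.5, 1, 8, 2.5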